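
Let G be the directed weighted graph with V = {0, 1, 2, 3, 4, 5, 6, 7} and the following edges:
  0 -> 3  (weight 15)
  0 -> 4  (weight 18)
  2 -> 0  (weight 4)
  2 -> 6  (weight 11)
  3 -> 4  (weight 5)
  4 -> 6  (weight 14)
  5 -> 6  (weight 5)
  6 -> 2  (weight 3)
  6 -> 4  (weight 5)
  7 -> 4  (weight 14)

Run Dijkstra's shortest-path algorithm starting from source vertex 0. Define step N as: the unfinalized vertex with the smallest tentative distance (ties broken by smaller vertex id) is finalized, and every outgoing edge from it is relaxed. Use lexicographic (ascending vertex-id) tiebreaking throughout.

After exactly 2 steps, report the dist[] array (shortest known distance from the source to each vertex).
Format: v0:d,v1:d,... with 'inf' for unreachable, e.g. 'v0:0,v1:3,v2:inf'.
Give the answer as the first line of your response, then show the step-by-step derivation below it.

v0:0,v1:inf,v2:inf,v3:15,v4:18,v5:inf,v6:inf,v7:inf

step 1: dist = v0:0,v1:inf,v2:inf,v3:15,v4:18,v5:inf,v6:inf,v7:inf
step 2: dist = v0:0,v1:inf,v2:inf,v3:15,v4:18,v5:inf,v6:inf,v7:inf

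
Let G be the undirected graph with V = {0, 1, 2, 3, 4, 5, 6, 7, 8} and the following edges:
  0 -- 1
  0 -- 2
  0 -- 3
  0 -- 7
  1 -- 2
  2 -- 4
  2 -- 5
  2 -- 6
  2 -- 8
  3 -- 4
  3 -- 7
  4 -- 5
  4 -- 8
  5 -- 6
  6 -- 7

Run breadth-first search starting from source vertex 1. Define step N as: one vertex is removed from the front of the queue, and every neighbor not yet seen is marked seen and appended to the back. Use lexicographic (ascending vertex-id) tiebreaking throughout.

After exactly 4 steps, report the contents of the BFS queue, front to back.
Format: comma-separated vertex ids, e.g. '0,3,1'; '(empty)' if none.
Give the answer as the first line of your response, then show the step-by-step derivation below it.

7,4,5,6,8

step 1: dequeue 1; queue=[0,2]; order=1
step 2: dequeue 0; queue=[2,3,7]; order=1,0
step 3: dequeue 2; queue=[3,7,4,5,6,8]; order=1,0,2
step 4: dequeue 3; queue=[7,4,5,6,8]; order=1,0,2,3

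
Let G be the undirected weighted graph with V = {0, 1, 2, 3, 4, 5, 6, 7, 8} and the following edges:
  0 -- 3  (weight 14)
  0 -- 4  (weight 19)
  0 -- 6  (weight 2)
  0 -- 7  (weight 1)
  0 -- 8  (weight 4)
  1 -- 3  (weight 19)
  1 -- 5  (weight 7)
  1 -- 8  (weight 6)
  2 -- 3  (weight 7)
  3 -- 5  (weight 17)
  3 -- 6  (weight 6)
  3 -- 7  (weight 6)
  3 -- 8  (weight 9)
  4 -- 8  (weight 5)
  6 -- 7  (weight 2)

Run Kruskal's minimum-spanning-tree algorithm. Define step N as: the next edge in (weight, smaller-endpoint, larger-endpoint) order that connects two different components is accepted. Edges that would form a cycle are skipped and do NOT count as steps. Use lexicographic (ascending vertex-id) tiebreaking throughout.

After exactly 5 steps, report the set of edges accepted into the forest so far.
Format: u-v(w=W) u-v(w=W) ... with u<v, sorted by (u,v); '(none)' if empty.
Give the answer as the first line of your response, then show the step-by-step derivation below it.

0-6(w=2) 0-7(w=1) 0-8(w=4) 1-8(w=6) 4-8(w=5)

step 1: add edge 0-7 (w=1); MST = {0-7(w=1)}
step 2: add edge 0-6 (w=2); MST = {0-6(w=2) 0-7(w=1)}
step 3: add edge 0-8 (w=4); MST = {0-6(w=2) 0-7(w=1) 0-8(w=4)}
step 4: add edge 4-8 (w=5); MST = {0-6(w=2) 0-7(w=1) 0-8(w=4) 4-8(w=5)}
step 5: add edge 1-8 (w=6); MST = {0-6(w=2) 0-7(w=1) 0-8(w=4) 1-8(w=6) 4-8(w=5)}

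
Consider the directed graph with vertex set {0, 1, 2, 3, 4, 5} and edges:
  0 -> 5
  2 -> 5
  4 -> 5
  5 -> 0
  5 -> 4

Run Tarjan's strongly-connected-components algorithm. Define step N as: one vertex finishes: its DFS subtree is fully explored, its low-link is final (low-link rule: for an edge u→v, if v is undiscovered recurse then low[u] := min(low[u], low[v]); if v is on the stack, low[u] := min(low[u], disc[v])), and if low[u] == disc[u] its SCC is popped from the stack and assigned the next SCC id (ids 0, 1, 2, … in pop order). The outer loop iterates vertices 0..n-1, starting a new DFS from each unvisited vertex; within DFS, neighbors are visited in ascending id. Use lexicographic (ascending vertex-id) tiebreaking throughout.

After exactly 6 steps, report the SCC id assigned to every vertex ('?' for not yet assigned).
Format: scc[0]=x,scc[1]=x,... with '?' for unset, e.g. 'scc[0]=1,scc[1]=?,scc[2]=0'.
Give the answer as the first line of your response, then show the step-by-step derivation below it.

scc[0]=0,scc[1]=1,scc[2]=2,scc[3]=3,scc[4]=0,scc[5]=0

step 1: low=(low[0]=0,low[1]=?,low[2]=?,low[3]=?,low[4]=1,low[5]=0); scc=(scc[0]=?,scc[1]=?,scc[2]=?,scc[3]=?,scc[4]=?,scc[5]=?)
step 2: low=(low[0]=0,low[1]=?,low[2]=?,low[3]=?,low[4]=1,low[5]=0); scc=(scc[0]=?,scc[1]=?,scc[2]=?,scc[3]=?,scc[4]=?,scc[5]=?)
step 3: low=(low[0]=0,low[1]=?,low[2]=?,low[3]=?,low[4]=1,low[5]=0); scc=(scc[0]=0,scc[1]=?,scc[2]=?,scc[3]=?,scc[4]=0,scc[5]=0)
step 4: low=(low[0]=0,low[1]=3,low[2]=?,low[3]=?,low[4]=1,low[5]=0); scc=(scc[0]=0,scc[1]=1,scc[2]=?,scc[3]=?,scc[4]=0,scc[5]=0)
step 5: low=(low[0]=0,low[1]=3,low[2]=4,low[3]=?,low[4]=1,low[5]=0); scc=(scc[0]=0,scc[1]=1,scc[2]=2,scc[3]=?,scc[4]=0,scc[5]=0)
step 6: low=(low[0]=0,low[1]=3,low[2]=4,low[3]=5,low[4]=1,low[5]=0); scc=(scc[0]=0,scc[1]=1,scc[2]=2,scc[3]=3,scc[4]=0,scc[5]=0)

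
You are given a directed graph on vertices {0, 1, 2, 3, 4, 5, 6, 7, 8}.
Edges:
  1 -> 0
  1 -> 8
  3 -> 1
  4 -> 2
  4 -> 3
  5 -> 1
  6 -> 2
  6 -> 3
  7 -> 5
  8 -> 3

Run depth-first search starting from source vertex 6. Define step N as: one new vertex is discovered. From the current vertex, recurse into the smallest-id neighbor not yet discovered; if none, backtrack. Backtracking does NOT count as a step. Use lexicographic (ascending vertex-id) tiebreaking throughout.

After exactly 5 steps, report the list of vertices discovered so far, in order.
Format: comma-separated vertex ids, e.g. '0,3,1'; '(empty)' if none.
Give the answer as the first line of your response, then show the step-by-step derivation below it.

6,2,3,1,0

step 1: discover 6; path=6; order=6
step 2: discover 2; path=6>2; order=6,2
step 3: discover 3; path=6>3; order=6,2,3
step 4: discover 1; path=6>3>1; order=6,2,3,1
step 5: discover 0; path=6>3>1>0; order=6,2,3,1,0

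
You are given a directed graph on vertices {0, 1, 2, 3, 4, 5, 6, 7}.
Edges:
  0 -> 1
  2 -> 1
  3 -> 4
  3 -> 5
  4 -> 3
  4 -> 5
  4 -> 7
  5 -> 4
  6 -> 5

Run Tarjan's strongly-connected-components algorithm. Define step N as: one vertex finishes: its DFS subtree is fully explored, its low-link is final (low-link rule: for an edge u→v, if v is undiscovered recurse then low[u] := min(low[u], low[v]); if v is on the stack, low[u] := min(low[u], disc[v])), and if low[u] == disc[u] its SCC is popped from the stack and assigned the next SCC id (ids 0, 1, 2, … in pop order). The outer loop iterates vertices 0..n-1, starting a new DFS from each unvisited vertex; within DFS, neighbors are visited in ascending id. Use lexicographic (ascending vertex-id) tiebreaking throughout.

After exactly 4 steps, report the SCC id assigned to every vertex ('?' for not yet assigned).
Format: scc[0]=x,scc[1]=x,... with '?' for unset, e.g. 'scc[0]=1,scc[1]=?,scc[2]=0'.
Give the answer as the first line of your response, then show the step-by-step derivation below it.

scc[0]=1,scc[1]=0,scc[2]=2,scc[3]=?,scc[4]=?,scc[5]=?,scc[6]=?,scc[7]=?

step 1: low=(low[0]=0,low[1]=1,low[2]=?,low[3]=?,low[4]=?,low[5]=?,low[6]=?,low[7]=?); scc=(scc[0]=?,scc[1]=0,scc[2]=?,scc[3]=?,scc[4]=?,scc[5]=?,scc[6]=?,scc[7]=?)
step 2: low=(low[0]=0,low[1]=1,low[2]=?,low[3]=?,low[4]=?,low[5]=?,low[6]=?,low[7]=?); scc=(scc[0]=1,scc[1]=0,scc[2]=?,scc[3]=?,scc[4]=?,scc[5]=?,scc[6]=?,scc[7]=?)
step 3: low=(low[0]=0,low[1]=1,low[2]=2,low[3]=?,low[4]=?,low[5]=?,low[6]=?,low[7]=?); scc=(scc[0]=1,scc[1]=0,scc[2]=2,scc[3]=?,scc[4]=?,scc[5]=?,scc[6]=?,scc[7]=?)
step 4: low=(low[0]=0,low[1]=1,low[2]=2,low[3]=3,low[4]=3,low[5]=4,low[6]=?,low[7]=?); scc=(scc[0]=1,scc[1]=0,scc[2]=2,scc[3]=?,scc[4]=?,scc[5]=?,scc[6]=?,scc[7]=?)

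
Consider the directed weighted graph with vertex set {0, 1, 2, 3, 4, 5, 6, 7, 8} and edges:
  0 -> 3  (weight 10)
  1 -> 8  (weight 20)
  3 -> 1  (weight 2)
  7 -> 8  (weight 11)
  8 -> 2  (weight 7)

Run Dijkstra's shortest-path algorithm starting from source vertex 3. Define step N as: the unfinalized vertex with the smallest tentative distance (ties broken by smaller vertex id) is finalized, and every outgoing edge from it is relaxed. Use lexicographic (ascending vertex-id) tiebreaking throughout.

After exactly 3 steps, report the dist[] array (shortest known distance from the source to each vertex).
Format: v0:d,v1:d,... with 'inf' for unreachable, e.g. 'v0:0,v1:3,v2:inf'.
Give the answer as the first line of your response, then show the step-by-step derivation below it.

v0:inf,v1:2,v2:29,v3:0,v4:inf,v5:inf,v6:inf,v7:inf,v8:22

step 1: dist = v0:inf,v1:2,v2:inf,v3:0,v4:inf,v5:inf,v6:inf,v7:inf,v8:inf
step 2: dist = v0:inf,v1:2,v2:inf,v3:0,v4:inf,v5:inf,v6:inf,v7:inf,v8:22
step 3: dist = v0:inf,v1:2,v2:29,v3:0,v4:inf,v5:inf,v6:inf,v7:inf,v8:22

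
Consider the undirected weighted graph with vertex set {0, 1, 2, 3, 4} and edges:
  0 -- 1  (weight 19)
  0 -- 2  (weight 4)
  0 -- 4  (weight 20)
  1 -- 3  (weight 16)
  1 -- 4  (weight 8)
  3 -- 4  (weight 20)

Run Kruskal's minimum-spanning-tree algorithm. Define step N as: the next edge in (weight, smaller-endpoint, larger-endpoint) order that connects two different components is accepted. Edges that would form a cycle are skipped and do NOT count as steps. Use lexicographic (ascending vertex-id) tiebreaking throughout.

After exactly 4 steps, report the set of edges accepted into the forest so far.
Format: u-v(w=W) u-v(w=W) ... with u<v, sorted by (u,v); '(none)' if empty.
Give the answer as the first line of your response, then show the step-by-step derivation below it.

0-1(w=19) 0-2(w=4) 1-3(w=16) 1-4(w=8)

step 1: add edge 0-2 (w=4); MST = {0-2(w=4)}
step 2: add edge 1-4 (w=8); MST = {0-2(w=4) 1-4(w=8)}
step 3: add edge 1-3 (w=16); MST = {0-2(w=4) 1-3(w=16) 1-4(w=8)}
step 4: add edge 0-1 (w=19); MST = {0-1(w=19) 0-2(w=4) 1-3(w=16) 1-4(w=8)}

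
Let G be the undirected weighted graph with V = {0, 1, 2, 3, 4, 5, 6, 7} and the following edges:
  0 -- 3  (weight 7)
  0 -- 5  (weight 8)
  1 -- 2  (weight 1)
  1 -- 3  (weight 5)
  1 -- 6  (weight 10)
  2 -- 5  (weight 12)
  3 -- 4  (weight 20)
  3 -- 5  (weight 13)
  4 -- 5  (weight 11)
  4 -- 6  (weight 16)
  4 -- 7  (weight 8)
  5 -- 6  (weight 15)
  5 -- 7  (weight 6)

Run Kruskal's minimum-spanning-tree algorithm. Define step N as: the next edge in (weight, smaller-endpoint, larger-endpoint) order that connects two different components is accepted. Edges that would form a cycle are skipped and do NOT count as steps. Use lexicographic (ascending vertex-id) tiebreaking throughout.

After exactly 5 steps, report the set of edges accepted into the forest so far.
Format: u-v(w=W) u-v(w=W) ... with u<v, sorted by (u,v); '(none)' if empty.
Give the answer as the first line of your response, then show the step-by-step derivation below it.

0-3(w=7) 0-5(w=8) 1-2(w=1) 1-3(w=5) 5-7(w=6)

step 1: add edge 1-2 (w=1); MST = {1-2(w=1)}
step 2: add edge 1-3 (w=5); MST = {1-2(w=1) 1-3(w=5)}
step 3: add edge 5-7 (w=6); MST = {1-2(w=1) 1-3(w=5) 5-7(w=6)}
step 4: add edge 0-3 (w=7); MST = {0-3(w=7) 1-2(w=1) 1-3(w=5) 5-7(w=6)}
step 5: add edge 0-5 (w=8); MST = {0-3(w=7) 0-5(w=8) 1-2(w=1) 1-3(w=5) 5-7(w=6)}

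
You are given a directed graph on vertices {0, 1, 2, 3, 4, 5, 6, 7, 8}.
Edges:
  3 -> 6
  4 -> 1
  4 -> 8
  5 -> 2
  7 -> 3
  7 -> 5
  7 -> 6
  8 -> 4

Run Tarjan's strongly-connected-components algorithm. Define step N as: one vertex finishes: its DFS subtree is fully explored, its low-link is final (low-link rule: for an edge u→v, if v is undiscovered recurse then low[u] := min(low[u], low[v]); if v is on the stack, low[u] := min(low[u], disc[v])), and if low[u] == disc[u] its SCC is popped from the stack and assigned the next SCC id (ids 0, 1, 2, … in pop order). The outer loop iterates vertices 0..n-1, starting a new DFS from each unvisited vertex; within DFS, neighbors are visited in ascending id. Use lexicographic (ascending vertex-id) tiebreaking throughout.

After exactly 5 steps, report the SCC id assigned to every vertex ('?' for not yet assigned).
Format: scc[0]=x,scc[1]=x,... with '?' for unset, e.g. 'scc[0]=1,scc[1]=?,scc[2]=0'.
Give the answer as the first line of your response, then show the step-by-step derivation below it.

scc[0]=0,scc[1]=1,scc[2]=2,scc[3]=4,scc[4]=?,scc[5]=?,scc[6]=3,scc[7]=?,scc[8]=?

step 1: low=(low[0]=0,low[1]=?,low[2]=?,low[3]=?,low[4]=?,low[5]=?,low[6]=?,low[7]=?,low[8]=?); scc=(scc[0]=0,scc[1]=?,scc[2]=?,scc[3]=?,scc[4]=?,scc[5]=?,scc[6]=?,scc[7]=?,scc[8]=?)
step 2: low=(low[0]=0,low[1]=1,low[2]=?,low[3]=?,low[4]=?,low[5]=?,low[6]=?,low[7]=?,low[8]=?); scc=(scc[0]=0,scc[1]=1,scc[2]=?,scc[3]=?,scc[4]=?,scc[5]=?,scc[6]=?,scc[7]=?,scc[8]=?)
step 3: low=(low[0]=0,low[1]=1,low[2]=2,low[3]=?,low[4]=?,low[5]=?,low[6]=?,low[7]=?,low[8]=?); scc=(scc[0]=0,scc[1]=1,scc[2]=2,scc[3]=?,scc[4]=?,scc[5]=?,scc[6]=?,scc[7]=?,scc[8]=?)
step 4: low=(low[0]=0,low[1]=1,low[2]=2,low[3]=3,low[4]=?,low[5]=?,low[6]=4,low[7]=?,low[8]=?); scc=(scc[0]=0,scc[1]=1,scc[2]=2,scc[3]=?,scc[4]=?,scc[5]=?,scc[6]=3,scc[7]=?,scc[8]=?)
step 5: low=(low[0]=0,low[1]=1,low[2]=2,low[3]=3,low[4]=?,low[5]=?,low[6]=4,low[7]=?,low[8]=?); scc=(scc[0]=0,scc[1]=1,scc[2]=2,scc[3]=4,scc[4]=?,scc[5]=?,scc[6]=3,scc[7]=?,scc[8]=?)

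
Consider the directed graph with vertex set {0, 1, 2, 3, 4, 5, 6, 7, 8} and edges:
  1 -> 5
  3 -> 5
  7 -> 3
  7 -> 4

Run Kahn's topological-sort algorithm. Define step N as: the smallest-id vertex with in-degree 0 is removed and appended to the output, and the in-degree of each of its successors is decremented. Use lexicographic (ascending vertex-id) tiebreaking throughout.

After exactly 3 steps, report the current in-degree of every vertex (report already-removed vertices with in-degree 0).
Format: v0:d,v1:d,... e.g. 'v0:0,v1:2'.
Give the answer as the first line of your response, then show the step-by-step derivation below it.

v0:0,v1:0,v2:0,v3:1,v4:1,v5:1,v6:0,v7:0,v8:0

step 1: output 0; order=[0]; indeg=(0,0,0,1,1,2,0,0,0)
step 2: output 1; order=[0,1]; indeg=(0,0,0,1,1,1,0,0,0)
step 3: output 2; order=[0,1,2]; indeg=(0,0,0,1,1,1,0,0,0)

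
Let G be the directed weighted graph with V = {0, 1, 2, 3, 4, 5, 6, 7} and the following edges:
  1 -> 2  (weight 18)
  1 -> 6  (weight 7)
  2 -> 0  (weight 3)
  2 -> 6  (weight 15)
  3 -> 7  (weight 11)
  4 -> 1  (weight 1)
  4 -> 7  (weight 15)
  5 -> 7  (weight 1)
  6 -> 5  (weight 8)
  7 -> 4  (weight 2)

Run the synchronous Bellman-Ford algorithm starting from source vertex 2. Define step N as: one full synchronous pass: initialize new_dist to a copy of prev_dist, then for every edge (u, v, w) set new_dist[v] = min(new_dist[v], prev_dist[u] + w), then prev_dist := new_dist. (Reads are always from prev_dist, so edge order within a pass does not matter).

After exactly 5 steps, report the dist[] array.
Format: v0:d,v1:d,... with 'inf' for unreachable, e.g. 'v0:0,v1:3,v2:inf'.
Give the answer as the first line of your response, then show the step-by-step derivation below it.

v0:3,v1:27,v2:0,v3:inf,v4:26,v5:23,v6:15,v7:24

step 1: dist = v0:3,v1:inf,v2:0,v3:inf,v4:inf,v5:inf,v6:15,v7:inf
step 2: dist = v0:3,v1:inf,v2:0,v3:inf,v4:inf,v5:23,v6:15,v7:inf
step 3: dist = v0:3,v1:inf,v2:0,v3:inf,v4:inf,v5:23,v6:15,v7:24
step 4: dist = v0:3,v1:inf,v2:0,v3:inf,v4:26,v5:23,v6:15,v7:24
step 5: dist = v0:3,v1:27,v2:0,v3:inf,v4:26,v5:23,v6:15,v7:24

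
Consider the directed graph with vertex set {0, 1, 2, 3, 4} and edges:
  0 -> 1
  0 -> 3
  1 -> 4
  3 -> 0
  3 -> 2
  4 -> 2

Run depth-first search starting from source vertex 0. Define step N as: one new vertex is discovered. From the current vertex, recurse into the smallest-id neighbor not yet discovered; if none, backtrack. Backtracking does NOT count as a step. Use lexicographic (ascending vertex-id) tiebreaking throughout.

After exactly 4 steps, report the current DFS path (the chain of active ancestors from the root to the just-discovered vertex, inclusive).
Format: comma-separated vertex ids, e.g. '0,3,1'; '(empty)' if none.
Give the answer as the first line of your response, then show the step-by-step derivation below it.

0,1,4,2

step 1: discover 0; path=0; order=0
step 2: discover 1; path=0>1; order=0,1
step 3: discover 4; path=0>1>4; order=0,1,4
step 4: discover 2; path=0>1>4>2; order=0,1,4,2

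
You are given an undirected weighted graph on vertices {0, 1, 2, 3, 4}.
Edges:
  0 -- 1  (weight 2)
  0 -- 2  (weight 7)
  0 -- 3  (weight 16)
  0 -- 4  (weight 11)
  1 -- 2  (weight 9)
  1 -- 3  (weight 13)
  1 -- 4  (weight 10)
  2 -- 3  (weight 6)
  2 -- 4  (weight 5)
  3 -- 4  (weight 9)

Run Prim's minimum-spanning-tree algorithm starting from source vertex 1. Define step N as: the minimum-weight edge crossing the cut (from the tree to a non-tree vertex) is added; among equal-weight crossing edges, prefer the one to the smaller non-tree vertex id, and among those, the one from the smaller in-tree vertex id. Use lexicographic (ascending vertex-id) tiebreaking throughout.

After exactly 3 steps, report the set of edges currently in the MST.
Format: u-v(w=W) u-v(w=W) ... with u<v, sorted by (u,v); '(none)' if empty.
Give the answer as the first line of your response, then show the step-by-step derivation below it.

0-1(w=2) 0-2(w=7) 2-4(w=5)

step 1: add edge 0-1 (w=2); MST = {0-1(w=2)}
step 2: add edge 0-2 (w=7); MST = {0-1(w=2) 0-2(w=7)}
step 3: add edge 2-4 (w=5); MST = {0-1(w=2) 0-2(w=7) 2-4(w=5)}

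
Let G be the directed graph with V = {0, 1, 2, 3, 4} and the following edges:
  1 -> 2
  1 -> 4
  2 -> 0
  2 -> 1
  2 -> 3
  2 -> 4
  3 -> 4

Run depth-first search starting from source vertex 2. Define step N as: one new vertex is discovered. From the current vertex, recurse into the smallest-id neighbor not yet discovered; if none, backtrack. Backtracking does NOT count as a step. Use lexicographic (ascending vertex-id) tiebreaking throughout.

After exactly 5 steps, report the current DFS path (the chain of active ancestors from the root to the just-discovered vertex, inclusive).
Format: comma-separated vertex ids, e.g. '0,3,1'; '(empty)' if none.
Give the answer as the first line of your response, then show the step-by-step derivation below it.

2,3

step 1: discover 2; path=2; order=2
step 2: discover 0; path=2>0; order=2,0
step 3: discover 1; path=2>1; order=2,0,1
step 4: discover 4; path=2>1>4; order=2,0,1,4
step 5: discover 3; path=2>3; order=2,0,1,4,3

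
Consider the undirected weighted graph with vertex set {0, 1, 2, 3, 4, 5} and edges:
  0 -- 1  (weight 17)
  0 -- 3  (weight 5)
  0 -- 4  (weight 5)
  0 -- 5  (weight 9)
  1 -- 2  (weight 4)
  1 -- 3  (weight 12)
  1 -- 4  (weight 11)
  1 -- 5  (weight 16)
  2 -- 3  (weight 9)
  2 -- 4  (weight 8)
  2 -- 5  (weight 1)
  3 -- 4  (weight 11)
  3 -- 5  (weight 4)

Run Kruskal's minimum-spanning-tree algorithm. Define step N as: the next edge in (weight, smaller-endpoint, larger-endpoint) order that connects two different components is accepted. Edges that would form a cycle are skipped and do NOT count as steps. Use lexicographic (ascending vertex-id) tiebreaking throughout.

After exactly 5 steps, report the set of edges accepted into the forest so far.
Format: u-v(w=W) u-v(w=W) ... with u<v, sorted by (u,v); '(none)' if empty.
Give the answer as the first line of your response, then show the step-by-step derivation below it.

0-3(w=5) 0-4(w=5) 1-2(w=4) 2-5(w=1) 3-5(w=4)

step 1: add edge 2-5 (w=1); MST = {2-5(w=1)}
step 2: add edge 1-2 (w=4); MST = {1-2(w=4) 2-5(w=1)}
step 3: add edge 3-5 (w=4); MST = {1-2(w=4) 2-5(w=1) 3-5(w=4)}
step 4: add edge 0-3 (w=5); MST = {0-3(w=5) 1-2(w=4) 2-5(w=1) 3-5(w=4)}
step 5: add edge 0-4 (w=5); MST = {0-3(w=5) 0-4(w=5) 1-2(w=4) 2-5(w=1) 3-5(w=4)}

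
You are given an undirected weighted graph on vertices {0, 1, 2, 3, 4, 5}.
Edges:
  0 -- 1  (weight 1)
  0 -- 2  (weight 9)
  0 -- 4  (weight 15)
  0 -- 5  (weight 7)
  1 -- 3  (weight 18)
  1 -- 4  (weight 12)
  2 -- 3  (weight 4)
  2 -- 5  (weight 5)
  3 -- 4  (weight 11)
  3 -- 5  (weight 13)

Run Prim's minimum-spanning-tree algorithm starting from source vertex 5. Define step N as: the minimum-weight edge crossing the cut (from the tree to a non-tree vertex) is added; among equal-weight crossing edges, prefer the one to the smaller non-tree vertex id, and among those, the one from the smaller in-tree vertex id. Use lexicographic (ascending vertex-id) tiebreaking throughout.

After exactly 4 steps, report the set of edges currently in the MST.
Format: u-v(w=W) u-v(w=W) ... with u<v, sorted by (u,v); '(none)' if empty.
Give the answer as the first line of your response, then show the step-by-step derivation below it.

0-1(w=1) 0-5(w=7) 2-3(w=4) 2-5(w=5)

step 1: add edge 2-5 (w=5); MST = {2-5(w=5)}
step 2: add edge 2-3 (w=4); MST = {2-3(w=4) 2-5(w=5)}
step 3: add edge 0-5 (w=7); MST = {0-5(w=7) 2-3(w=4) 2-5(w=5)}
step 4: add edge 0-1 (w=1); MST = {0-1(w=1) 0-5(w=7) 2-3(w=4) 2-5(w=5)}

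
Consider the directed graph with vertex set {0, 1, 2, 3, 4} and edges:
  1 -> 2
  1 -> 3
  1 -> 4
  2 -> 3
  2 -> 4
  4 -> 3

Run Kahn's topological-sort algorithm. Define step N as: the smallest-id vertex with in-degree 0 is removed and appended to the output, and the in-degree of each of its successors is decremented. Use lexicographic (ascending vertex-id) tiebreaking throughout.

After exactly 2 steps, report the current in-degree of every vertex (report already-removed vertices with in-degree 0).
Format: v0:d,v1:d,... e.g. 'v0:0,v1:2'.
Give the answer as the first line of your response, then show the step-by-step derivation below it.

v0:0,v1:0,v2:0,v3:2,v4:1

step 1: output 0; order=[0]; indeg=(0,0,1,3,2)
step 2: output 1; order=[0,1]; indeg=(0,0,0,2,1)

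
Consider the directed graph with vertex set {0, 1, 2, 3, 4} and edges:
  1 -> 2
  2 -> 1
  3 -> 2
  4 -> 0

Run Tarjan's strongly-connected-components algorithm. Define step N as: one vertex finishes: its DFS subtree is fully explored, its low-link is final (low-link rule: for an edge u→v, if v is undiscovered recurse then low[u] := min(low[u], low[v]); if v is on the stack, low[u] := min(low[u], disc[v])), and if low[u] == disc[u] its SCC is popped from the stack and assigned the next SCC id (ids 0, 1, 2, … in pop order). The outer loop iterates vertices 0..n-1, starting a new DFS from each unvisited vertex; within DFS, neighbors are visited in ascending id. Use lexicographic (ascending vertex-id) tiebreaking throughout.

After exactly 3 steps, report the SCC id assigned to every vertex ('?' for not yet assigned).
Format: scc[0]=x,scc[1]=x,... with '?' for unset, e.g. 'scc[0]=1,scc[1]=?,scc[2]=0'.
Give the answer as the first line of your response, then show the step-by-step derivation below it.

scc[0]=0,scc[1]=1,scc[2]=1,scc[3]=?,scc[4]=?

step 1: low=(low[0]=0,low[1]=?,low[2]=?,low[3]=?,low[4]=?); scc=(scc[0]=0,scc[1]=?,scc[2]=?,scc[3]=?,scc[4]=?)
step 2: low=(low[0]=0,low[1]=1,low[2]=1,low[3]=?,low[4]=?); scc=(scc[0]=0,scc[1]=?,scc[2]=?,scc[3]=?,scc[4]=?)
step 3: low=(low[0]=0,low[1]=1,low[2]=1,low[3]=?,low[4]=?); scc=(scc[0]=0,scc[1]=1,scc[2]=1,scc[3]=?,scc[4]=?)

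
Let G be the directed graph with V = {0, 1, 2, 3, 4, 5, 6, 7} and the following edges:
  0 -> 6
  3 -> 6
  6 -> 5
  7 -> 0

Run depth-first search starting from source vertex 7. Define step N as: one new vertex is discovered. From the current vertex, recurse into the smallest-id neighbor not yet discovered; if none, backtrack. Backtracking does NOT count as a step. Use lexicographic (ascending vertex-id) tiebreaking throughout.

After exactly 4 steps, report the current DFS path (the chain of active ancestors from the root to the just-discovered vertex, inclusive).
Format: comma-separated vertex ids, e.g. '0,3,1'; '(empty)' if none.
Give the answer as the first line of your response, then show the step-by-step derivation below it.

7,0,6,5

step 1: discover 7; path=7; order=7
step 2: discover 0; path=7>0; order=7,0
step 3: discover 6; path=7>0>6; order=7,0,6
step 4: discover 5; path=7>0>6>5; order=7,0,6,5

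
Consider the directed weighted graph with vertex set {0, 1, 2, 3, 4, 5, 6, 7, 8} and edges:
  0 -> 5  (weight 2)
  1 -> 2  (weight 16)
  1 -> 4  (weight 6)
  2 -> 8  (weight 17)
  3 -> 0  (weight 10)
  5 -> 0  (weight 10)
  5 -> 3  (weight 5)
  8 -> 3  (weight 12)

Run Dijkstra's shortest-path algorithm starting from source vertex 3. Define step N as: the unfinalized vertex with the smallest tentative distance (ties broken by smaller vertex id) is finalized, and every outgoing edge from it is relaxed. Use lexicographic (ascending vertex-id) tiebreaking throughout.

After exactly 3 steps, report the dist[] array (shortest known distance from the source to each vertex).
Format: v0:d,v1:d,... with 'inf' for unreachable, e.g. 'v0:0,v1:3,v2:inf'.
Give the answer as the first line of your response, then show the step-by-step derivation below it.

v0:10,v1:inf,v2:inf,v3:0,v4:inf,v5:12,v6:inf,v7:inf,v8:inf

step 1: dist = v0:10,v1:inf,v2:inf,v3:0,v4:inf,v5:inf,v6:inf,v7:inf,v8:inf
step 2: dist = v0:10,v1:inf,v2:inf,v3:0,v4:inf,v5:12,v6:inf,v7:inf,v8:inf
step 3: dist = v0:10,v1:inf,v2:inf,v3:0,v4:inf,v5:12,v6:inf,v7:inf,v8:inf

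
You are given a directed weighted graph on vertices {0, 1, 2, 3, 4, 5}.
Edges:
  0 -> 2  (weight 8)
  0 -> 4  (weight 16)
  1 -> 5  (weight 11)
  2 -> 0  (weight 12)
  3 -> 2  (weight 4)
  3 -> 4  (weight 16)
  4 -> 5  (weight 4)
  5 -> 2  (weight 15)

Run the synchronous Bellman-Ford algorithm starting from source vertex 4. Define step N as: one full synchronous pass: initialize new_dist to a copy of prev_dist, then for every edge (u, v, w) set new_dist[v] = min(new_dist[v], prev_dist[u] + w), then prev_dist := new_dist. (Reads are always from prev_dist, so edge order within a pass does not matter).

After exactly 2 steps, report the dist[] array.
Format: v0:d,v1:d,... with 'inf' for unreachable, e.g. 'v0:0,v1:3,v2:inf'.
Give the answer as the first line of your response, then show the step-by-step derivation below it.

v0:inf,v1:inf,v2:19,v3:inf,v4:0,v5:4

step 1: dist = v0:inf,v1:inf,v2:inf,v3:inf,v4:0,v5:4
step 2: dist = v0:inf,v1:inf,v2:19,v3:inf,v4:0,v5:4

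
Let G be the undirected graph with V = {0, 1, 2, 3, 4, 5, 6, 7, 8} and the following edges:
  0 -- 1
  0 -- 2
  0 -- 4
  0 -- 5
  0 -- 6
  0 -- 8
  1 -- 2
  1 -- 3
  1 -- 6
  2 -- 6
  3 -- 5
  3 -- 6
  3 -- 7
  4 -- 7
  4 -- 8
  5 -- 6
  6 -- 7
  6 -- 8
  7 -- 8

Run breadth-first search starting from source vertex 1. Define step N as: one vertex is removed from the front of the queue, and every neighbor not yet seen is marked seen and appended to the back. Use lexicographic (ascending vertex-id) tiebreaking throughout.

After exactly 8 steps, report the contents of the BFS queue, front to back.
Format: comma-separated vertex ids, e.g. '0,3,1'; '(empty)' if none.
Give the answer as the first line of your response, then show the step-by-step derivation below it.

7

step 1: dequeue 1; queue=[0,2,3,6]; order=1
step 2: dequeue 0; queue=[2,3,6,4,5,8]; order=1,0
step 3: dequeue 2; queue=[3,6,4,5,8]; order=1,0,2
step 4: dequeue 3; queue=[6,4,5,8,7]; order=1,0,2,3
step 5: dequeue 6; queue=[4,5,8,7]; order=1,0,2,3,6
step 6: dequeue 4; queue=[5,8,7]; order=1,0,2,3,6,4
step 7: dequeue 5; queue=[8,7]; order=1,0,2,3,6,4,5
step 8: dequeue 8; queue=[7]; order=1,0,2,3,6,4,5,8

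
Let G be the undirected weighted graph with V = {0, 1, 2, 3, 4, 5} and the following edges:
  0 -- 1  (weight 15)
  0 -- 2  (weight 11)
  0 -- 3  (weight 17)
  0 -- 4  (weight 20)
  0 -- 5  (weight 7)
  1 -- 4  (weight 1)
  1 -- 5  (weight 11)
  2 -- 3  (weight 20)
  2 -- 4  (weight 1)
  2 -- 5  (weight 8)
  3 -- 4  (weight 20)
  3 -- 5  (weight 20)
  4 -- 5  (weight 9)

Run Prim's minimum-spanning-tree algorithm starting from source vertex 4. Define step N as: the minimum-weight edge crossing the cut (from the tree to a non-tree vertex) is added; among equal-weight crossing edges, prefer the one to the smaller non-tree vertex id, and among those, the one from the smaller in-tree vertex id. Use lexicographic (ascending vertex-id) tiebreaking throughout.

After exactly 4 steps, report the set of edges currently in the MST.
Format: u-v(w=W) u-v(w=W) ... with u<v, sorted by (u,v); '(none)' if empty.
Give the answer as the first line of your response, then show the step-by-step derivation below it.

0-5(w=7) 1-4(w=1) 2-4(w=1) 2-5(w=8)

step 1: add edge 1-4 (w=1); MST = {1-4(w=1)}
step 2: add edge 2-4 (w=1); MST = {1-4(w=1) 2-4(w=1)}
step 3: add edge 2-5 (w=8); MST = {1-4(w=1) 2-4(w=1) 2-5(w=8)}
step 4: add edge 0-5 (w=7); MST = {0-5(w=7) 1-4(w=1) 2-4(w=1) 2-5(w=8)}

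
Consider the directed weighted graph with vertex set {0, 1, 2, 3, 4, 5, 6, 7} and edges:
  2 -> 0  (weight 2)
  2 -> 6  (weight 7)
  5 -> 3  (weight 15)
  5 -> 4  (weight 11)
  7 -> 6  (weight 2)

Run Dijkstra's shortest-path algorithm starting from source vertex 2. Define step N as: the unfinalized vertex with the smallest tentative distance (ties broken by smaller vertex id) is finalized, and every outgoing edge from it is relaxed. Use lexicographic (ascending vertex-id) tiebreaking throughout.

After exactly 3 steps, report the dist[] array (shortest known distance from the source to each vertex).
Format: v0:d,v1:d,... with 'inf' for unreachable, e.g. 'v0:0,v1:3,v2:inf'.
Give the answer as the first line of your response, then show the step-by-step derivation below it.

v0:2,v1:inf,v2:0,v3:inf,v4:inf,v5:inf,v6:7,v7:inf

step 1: dist = v0:2,v1:inf,v2:0,v3:inf,v4:inf,v5:inf,v6:7,v7:inf
step 2: dist = v0:2,v1:inf,v2:0,v3:inf,v4:inf,v5:inf,v6:7,v7:inf
step 3: dist = v0:2,v1:inf,v2:0,v3:inf,v4:inf,v5:inf,v6:7,v7:inf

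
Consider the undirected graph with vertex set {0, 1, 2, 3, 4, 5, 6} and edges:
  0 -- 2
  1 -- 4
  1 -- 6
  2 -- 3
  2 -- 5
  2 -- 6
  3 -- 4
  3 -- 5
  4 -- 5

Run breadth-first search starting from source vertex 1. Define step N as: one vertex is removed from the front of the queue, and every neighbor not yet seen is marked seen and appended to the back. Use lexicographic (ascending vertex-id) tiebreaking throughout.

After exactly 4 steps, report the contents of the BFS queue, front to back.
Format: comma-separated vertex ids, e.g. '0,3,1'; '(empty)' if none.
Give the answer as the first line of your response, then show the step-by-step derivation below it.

5,2

step 1: dequeue 1; queue=[4,6]; order=1
step 2: dequeue 4; queue=[6,3,5]; order=1,4
step 3: dequeue 6; queue=[3,5,2]; order=1,4,6
step 4: dequeue 3; queue=[5,2]; order=1,4,6,3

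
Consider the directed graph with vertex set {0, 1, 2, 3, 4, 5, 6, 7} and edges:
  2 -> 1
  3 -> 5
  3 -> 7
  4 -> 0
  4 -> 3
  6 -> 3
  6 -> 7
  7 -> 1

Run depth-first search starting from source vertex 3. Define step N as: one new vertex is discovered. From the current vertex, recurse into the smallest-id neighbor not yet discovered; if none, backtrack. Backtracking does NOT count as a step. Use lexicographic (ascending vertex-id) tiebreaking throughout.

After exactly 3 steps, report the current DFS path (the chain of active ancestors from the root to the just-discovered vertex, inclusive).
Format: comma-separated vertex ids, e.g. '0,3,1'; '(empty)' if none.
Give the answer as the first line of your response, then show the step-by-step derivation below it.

3,7

step 1: discover 3; path=3; order=3
step 2: discover 5; path=3>5; order=3,5
step 3: discover 7; path=3>7; order=3,5,7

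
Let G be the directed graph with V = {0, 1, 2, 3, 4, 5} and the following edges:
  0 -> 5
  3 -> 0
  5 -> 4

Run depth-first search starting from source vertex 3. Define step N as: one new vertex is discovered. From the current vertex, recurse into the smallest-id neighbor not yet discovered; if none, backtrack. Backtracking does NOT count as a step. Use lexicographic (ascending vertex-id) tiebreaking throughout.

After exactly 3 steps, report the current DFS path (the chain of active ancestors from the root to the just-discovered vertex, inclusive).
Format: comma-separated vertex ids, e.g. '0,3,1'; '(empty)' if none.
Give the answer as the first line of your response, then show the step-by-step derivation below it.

3,0,5

step 1: discover 3; path=3; order=3
step 2: discover 0; path=3>0; order=3,0
step 3: discover 5; path=3>0>5; order=3,0,5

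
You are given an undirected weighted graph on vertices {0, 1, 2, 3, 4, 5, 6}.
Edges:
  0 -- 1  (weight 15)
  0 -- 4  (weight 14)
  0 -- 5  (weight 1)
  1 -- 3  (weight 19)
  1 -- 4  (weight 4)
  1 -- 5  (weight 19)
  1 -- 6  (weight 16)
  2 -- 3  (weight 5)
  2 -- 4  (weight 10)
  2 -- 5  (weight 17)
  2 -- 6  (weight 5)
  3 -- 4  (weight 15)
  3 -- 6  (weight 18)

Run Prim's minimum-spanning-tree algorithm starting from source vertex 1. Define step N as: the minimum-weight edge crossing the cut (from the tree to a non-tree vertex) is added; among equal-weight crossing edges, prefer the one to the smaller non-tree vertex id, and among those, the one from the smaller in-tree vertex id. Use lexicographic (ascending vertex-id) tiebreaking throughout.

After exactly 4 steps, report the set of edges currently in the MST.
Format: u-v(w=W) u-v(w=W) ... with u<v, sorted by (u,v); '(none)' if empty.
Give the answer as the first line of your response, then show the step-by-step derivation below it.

1-4(w=4) 2-3(w=5) 2-4(w=10) 2-6(w=5)

step 1: add edge 1-4 (w=4); MST = {1-4(w=4)}
step 2: add edge 2-4 (w=10); MST = {1-4(w=4) 2-4(w=10)}
step 3: add edge 2-3 (w=5); MST = {1-4(w=4) 2-3(w=5) 2-4(w=10)}
step 4: add edge 2-6 (w=5); MST = {1-4(w=4) 2-3(w=5) 2-4(w=10) 2-6(w=5)}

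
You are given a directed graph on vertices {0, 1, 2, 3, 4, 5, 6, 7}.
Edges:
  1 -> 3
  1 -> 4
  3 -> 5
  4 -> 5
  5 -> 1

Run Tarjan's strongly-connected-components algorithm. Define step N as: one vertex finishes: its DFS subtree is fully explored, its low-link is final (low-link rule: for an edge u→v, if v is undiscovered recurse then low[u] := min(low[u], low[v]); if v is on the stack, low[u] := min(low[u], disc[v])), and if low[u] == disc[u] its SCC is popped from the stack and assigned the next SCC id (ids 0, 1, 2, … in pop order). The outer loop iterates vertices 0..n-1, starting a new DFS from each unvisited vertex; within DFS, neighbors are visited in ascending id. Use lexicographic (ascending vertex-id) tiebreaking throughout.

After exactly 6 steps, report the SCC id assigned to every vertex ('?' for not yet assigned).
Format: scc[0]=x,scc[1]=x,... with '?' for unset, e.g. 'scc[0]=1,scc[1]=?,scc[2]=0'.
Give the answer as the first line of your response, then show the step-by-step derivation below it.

scc[0]=0,scc[1]=1,scc[2]=2,scc[3]=1,scc[4]=1,scc[5]=1,scc[6]=?,scc[7]=?

step 1: low=(low[0]=0,low[1]=?,low[2]=?,low[3]=?,low[4]=?,low[5]=?,low[6]=?,low[7]=?); scc=(scc[0]=0,scc[1]=?,scc[2]=?,scc[3]=?,scc[4]=?,scc[5]=?,scc[6]=?,scc[7]=?)
step 2: low=(low[0]=0,low[1]=1,low[2]=?,low[3]=2,low[4]=?,low[5]=1,low[6]=?,low[7]=?); scc=(scc[0]=0,scc[1]=?,scc[2]=?,scc[3]=?,scc[4]=?,scc[5]=?,scc[6]=?,scc[7]=?)
step 3: low=(low[0]=0,low[1]=1,low[2]=?,low[3]=1,low[4]=?,low[5]=1,low[6]=?,low[7]=?); scc=(scc[0]=0,scc[1]=?,scc[2]=?,scc[3]=?,scc[4]=?,scc[5]=?,scc[6]=?,scc[7]=?)
step 4: low=(low[0]=0,low[1]=1,low[2]=?,low[3]=1,low[4]=3,low[5]=1,low[6]=?,low[7]=?); scc=(scc[0]=0,scc[1]=?,scc[2]=?,scc[3]=?,scc[4]=?,scc[5]=?,scc[6]=?,scc[7]=?)
step 5: low=(low[0]=0,low[1]=1,low[2]=?,low[3]=1,low[4]=3,low[5]=1,low[6]=?,low[7]=?); scc=(scc[0]=0,scc[1]=1,scc[2]=?,scc[3]=1,scc[4]=1,scc[5]=1,scc[6]=?,scc[7]=?)
step 6: low=(low[0]=0,low[1]=1,low[2]=5,low[3]=1,low[4]=3,low[5]=1,low[6]=?,low[7]=?); scc=(scc[0]=0,scc[1]=1,scc[2]=2,scc[3]=1,scc[4]=1,scc[5]=1,scc[6]=?,scc[7]=?)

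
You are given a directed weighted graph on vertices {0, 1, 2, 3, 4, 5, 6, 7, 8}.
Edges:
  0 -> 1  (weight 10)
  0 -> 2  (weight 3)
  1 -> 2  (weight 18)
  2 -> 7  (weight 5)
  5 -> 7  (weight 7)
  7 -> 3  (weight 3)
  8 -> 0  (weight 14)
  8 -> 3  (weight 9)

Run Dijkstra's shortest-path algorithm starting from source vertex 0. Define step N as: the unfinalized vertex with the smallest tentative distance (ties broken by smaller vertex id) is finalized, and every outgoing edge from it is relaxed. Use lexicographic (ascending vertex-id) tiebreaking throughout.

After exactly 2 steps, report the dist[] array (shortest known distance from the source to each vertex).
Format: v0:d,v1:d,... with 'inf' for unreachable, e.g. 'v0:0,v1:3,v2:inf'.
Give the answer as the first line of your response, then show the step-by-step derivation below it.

v0:0,v1:10,v2:3,v3:inf,v4:inf,v5:inf,v6:inf,v7:8,v8:inf

step 1: dist = v0:0,v1:10,v2:3,v3:inf,v4:inf,v5:inf,v6:inf,v7:inf,v8:inf
step 2: dist = v0:0,v1:10,v2:3,v3:inf,v4:inf,v5:inf,v6:inf,v7:8,v8:inf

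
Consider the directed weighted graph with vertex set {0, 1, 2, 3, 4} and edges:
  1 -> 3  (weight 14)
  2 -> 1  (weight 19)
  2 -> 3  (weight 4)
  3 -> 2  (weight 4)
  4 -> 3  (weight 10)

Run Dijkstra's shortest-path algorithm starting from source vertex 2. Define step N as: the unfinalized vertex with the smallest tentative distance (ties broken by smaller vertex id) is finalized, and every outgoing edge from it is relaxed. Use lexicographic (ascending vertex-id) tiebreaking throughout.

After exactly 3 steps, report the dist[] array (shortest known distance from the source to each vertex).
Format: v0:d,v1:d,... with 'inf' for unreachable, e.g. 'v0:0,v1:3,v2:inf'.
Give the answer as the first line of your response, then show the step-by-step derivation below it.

v0:inf,v1:19,v2:0,v3:4,v4:inf

step 1: dist = v0:inf,v1:19,v2:0,v3:4,v4:inf
step 2: dist = v0:inf,v1:19,v2:0,v3:4,v4:inf
step 3: dist = v0:inf,v1:19,v2:0,v3:4,v4:inf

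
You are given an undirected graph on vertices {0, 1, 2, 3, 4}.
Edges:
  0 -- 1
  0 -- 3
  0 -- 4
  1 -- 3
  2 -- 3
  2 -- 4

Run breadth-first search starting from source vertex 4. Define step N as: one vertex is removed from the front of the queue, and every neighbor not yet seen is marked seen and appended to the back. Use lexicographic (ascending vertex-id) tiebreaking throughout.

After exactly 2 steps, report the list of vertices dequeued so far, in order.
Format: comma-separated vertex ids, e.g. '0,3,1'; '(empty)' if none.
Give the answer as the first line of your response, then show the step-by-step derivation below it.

4,0

step 1: dequeue 4; queue=[0,2]; order=4
step 2: dequeue 0; queue=[2,1,3]; order=4,0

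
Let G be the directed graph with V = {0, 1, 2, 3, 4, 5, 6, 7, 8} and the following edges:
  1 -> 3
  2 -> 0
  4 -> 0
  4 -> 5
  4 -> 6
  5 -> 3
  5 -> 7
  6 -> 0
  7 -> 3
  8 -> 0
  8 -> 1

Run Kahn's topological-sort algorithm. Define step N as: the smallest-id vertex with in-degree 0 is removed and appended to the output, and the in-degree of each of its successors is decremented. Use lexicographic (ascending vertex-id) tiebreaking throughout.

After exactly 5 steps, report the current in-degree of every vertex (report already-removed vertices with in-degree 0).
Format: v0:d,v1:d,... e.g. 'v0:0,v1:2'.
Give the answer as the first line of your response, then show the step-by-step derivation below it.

v0:1,v1:1,v2:0,v3:1,v4:0,v5:0,v6:0,v7:0,v8:0

step 1: output 2; order=[2]; indeg=(3,1,0,3,0,1,1,1,0)
step 2: output 4; order=[2,4]; indeg=(2,1,0,3,0,0,0,1,0)
step 3: output 5; order=[2,4,5]; indeg=(2,1,0,2,0,0,0,0,0)
step 4: output 6; order=[2,4,5,6]; indeg=(1,1,0,2,0,0,0,0,0)
step 5: output 7; order=[2,4,5,6,7]; indeg=(1,1,0,1,0,0,0,0,0)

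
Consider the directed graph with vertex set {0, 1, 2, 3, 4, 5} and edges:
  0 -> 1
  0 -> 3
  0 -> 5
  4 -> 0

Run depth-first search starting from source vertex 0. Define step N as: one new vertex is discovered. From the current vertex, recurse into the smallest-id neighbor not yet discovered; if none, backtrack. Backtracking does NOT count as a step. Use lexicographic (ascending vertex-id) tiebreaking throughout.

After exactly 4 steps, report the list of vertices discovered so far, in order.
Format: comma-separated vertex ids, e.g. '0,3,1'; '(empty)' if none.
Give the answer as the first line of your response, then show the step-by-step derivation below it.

0,1,3,5

step 1: discover 0; path=0; order=0
step 2: discover 1; path=0>1; order=0,1
step 3: discover 3; path=0>3; order=0,1,3
step 4: discover 5; path=0>5; order=0,1,3,5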